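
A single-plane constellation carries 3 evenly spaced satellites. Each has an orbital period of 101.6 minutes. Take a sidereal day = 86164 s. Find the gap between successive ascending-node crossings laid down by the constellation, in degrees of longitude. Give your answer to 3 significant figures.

T = 101.6 min = 6096.0 s.
Single-satellite node shift = (6096.0/86164) × 360° = 25.47°.
With 3 satellites evenly phased, successive equator crossings are 25.47/3 = 8.490° apart.

8.49°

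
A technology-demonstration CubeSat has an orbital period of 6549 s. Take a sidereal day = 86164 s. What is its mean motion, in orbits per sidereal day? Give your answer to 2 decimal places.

Orbits per sidereal day = 86164 / 6549.0 = 13.157.

13.16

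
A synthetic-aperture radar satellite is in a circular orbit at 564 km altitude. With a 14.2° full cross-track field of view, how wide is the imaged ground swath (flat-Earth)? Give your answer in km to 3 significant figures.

Half-angle = 14.2°/2 = 7.1°.
Swath width ≈ 2h·tan(θ/2) = 2 × 564 × tan(7.1°) = 140.5 km.

140 km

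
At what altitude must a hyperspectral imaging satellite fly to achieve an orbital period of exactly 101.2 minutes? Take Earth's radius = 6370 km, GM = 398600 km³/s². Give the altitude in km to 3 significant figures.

T = 101.2 min = 6072.0 s.
From T = 2π√(a³/μ): a = (μ T²/4π²)^(1/3) = (398600 × 6072.0² / 4π²)^(1/3) = 7194 km.
Altitude h = a − R = 7194 − 6370 = 824 km.

824 km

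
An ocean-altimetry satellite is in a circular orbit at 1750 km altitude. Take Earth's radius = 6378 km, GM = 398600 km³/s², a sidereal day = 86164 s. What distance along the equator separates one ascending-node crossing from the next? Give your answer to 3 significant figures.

3390 km

Semi-major axis a = 6378 + 1750 = 8128 km. Period T = 2π√(a³/μ) = 2π√(8128³/398600) = 7292.7 s = 121.54 min.
During one orbit Earth rotates (7292.7 / 86164) × 360° = 30.47°.
At the equator that is 30.47° × (2π·6378/360) km/° = 30.47 × 111.3 = 3392 km.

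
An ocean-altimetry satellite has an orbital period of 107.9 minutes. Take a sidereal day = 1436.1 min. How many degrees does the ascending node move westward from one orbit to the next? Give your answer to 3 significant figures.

T = 107.9 min = 6474.0 s.
During one orbit Earth rotates (6474.0 / 86166) × 360° = 27.05°.

27.0°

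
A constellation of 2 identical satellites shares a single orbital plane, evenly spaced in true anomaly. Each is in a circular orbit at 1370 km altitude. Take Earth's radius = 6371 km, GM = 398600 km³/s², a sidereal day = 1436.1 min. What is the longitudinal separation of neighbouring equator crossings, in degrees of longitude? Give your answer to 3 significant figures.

Semi-major axis a = 6371 + 1370 = 7741 km. Period T = 2π√(a³/μ) = 2π√(7741³/398600) = 6778.1 s = 112.97 min.
Single-satellite node shift = (6778.1/86166) × 360° = 28.32°.
With 2 satellites evenly phased, successive equator crossings are 28.32/2 = 14.159° apart.

14.2°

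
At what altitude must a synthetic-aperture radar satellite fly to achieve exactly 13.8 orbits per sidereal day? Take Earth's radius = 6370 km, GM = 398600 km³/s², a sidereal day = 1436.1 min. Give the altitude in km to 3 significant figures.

959 km

Required period T = 86166 / 13.8 = 6243.9 s.
From T = 2π√(a³/μ): a = (μ T²/4π²)^(1/3) = (398600 × 6243.9² / 4π²)^(1/3) = 7329 km.
Altitude h = a − R = 7329 − 6370 = 959 km.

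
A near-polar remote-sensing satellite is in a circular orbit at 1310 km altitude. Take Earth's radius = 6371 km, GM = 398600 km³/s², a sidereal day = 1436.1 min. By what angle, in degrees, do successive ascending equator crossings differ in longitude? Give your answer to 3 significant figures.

28.0°

Semi-major axis a = 6371 + 1310 = 7681 km. Period T = 2π√(a³/μ) = 2π√(7681³/398600) = 6699.4 s = 111.66 min.
During one orbit Earth rotates (6699.4 / 86166) × 360° = 27.99°.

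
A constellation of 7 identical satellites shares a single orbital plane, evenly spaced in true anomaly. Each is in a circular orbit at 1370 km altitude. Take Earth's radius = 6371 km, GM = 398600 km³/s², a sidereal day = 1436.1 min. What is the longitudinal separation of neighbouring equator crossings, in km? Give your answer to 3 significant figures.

450 km

Semi-major axis a = 6371 + 1370 = 7741 km. Period T = 2π√(a³/μ) = 2π√(7741³/398600) = 6778.1 s = 112.97 min.
Single-satellite node shift = (6778.1/86166) × 360° = 28.32°.
With 7 satellites evenly phased, successive equator crossings are 28.32/7 = 4.046° apart.
That is 4.046 × 111.2 = 450 km at the equator.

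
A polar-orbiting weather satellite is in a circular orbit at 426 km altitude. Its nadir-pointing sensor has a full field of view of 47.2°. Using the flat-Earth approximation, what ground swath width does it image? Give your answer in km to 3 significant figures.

372 km

Half-angle = 47.2°/2 = 23.6°.
Swath width ≈ 2h·tan(θ/2) = 2 × 426 × tan(23.6°) = 372.2 km.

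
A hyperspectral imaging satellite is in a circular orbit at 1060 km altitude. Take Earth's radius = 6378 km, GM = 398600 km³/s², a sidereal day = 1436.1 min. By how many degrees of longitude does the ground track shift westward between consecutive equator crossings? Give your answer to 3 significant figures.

Semi-major axis a = 6378 + 1060 = 7438 km. Period T = 2π√(a³/μ) = 2π√(7438³/398600) = 6384.0 s = 106.40 min.
During one orbit Earth rotates (6384.0 / 86166) × 360° = 26.67°.

26.7°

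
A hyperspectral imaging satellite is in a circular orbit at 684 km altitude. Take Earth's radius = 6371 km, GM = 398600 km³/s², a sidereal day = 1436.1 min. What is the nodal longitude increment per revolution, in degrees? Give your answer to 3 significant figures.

Semi-major axis a = 6371 + 684 = 7055 km. Period T = 2π√(a³/μ) = 2π√(7055³/398600) = 5897.3 s = 98.29 min.
During one orbit Earth rotates (5897.3 / 86166) × 360° = 24.64°.

24.6°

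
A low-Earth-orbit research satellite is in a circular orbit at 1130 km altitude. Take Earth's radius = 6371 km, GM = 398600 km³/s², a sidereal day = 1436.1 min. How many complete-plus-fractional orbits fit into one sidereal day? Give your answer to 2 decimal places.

13.33

Semi-major axis a = 6371 + 1130 = 7501 km. Period T = 2π√(a³/μ) = 2π√(7501³/398600) = 6465.3 s = 107.76 min.
Orbits per sidereal day = 86166 / 6465.3 = 13.327.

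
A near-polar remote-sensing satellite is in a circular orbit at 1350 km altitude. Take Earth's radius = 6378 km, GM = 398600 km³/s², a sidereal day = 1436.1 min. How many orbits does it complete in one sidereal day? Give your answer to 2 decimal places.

Semi-major axis a = 6378 + 1350 = 7728 km. Period T = 2π√(a³/μ) = 2π√(7728³/398600) = 6761.0 s = 112.68 min.
Orbits per sidereal day = 86166 / 6761.0 = 12.745.

12.74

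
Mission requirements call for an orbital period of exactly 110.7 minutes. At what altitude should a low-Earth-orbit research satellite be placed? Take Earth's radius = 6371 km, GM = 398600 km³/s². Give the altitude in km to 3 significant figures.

T = 110.7 min = 6642.0 s.
From T = 2π√(a³/μ): a = (μ T²/4π²)^(1/3) = (398600 × 6642.0² / 4π²)^(1/3) = 7637 km.
Altitude h = a − R = 7637 − 6371 = 1266 km.

1270 km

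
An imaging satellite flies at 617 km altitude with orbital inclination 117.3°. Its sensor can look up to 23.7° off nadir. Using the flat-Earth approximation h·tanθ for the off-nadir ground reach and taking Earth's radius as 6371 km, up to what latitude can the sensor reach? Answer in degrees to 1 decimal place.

65.1°

Retrograde orbit: the ground track reaches ±(180° − i) = ±(180 − 117.3) = ±62.7°.
Sensor half-swath on the ground ≈ 617·tan(23.7°) = 271 km = 2.44° of latitude.
Maximum observable latitude ≈ 62.7 + 2.44 = 65.1°.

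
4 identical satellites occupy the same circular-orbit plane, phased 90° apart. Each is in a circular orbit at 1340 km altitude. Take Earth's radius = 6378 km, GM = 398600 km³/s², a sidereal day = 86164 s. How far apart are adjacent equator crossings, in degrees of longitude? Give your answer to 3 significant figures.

Semi-major axis a = 6378 + 1340 = 7718 km. Period T = 2π√(a³/μ) = 2π√(7718³/398600) = 6747.9 s = 112.46 min.
Single-satellite node shift = (6747.9/86164) × 360° = 28.19°.
With 4 satellites evenly phased, successive equator crossings are 28.19/4 = 7.048° apart.

7.05°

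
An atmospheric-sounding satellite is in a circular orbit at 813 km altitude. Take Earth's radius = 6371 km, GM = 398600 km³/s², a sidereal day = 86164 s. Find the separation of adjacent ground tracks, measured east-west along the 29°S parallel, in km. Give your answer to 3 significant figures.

Semi-major axis a = 6371 + 813 = 7184 km. Period T = 2π√(a³/μ) = 2π√(7184³/398600) = 6059.8 s = 101.00 min.
Node shift per orbit = (6059.8/86164) × 360° = 25.32°.
Equatorial spacing = 25.32 × 111.2 km/° = 2815 km.
At 29° latitude, spacing = 2815 × cos(29°) = 2462 km.

2460 km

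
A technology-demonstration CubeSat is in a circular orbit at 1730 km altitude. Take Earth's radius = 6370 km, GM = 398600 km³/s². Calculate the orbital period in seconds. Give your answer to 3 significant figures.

7260 seconds

Semi-major axis a = 6370 + 1730 = 8100 km. Period T = 2π√(a³/μ) = 2π√(8100³/398600) = 7255.0 s = 120.92 min.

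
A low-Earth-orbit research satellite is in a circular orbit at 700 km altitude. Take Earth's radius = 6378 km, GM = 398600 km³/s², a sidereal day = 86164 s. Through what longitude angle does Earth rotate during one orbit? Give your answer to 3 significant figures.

Semi-major axis a = 6378 + 700 = 7078 km. Period T = 2π√(a³/μ) = 2π√(7078³/398600) = 5926.2 s = 98.77 min.
During one orbit Earth rotates (5926.2 / 86164) × 360° = 24.76°.

24.8°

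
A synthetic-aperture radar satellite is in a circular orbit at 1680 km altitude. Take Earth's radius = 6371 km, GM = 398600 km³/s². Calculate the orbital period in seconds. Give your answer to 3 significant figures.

7190 seconds

Semi-major axis a = 6371 + 1680 = 8051 km. Period T = 2π√(a³/μ) = 2π√(8051³/398600) = 7189.3 s = 119.82 min.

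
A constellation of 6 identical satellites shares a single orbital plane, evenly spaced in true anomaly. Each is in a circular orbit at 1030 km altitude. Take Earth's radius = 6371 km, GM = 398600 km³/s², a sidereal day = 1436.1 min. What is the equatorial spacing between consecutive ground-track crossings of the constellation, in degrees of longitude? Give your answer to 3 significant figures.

4.41°

Semi-major axis a = 6371 + 1030 = 7401 km. Period T = 2π√(a³/μ) = 2π√(7401³/398600) = 6336.5 s = 105.61 min.
Single-satellite node shift = (6336.5/86166) × 360° = 26.47°.
With 6 satellites evenly phased, successive equator crossings are 26.47/6 = 4.412° apart.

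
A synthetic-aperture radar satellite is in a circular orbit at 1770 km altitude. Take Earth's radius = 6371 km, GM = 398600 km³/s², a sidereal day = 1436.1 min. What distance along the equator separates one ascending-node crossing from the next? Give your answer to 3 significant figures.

Semi-major axis a = 6371 + 1770 = 8141 km. Period T = 2π√(a³/μ) = 2π√(8141³/398600) = 7310.2 s = 121.84 min.
During one orbit Earth rotates (7310.2 / 86166) × 360° = 30.54°.
At the equator that is 30.54° × (2π·6371/360) km/° = 30.54 × 111.2 = 3396 km.

3400 km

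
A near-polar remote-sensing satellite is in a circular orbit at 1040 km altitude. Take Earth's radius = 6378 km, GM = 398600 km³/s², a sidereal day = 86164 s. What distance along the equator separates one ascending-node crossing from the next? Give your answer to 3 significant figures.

2960 km

Semi-major axis a = 6378 + 1040 = 7418 km. Period T = 2π√(a³/μ) = 2π√(7418³/398600) = 6358.3 s = 105.97 min.
During one orbit Earth rotates (6358.3 / 86164) × 360° = 26.57°.
At the equator that is 26.57° × (2π·6378/360) km/° = 26.57 × 111.3 = 2957 km.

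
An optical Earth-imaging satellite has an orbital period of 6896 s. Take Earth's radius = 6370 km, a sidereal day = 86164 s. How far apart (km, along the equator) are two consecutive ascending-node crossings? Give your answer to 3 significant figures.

3200 km

During one orbit Earth rotates (6896.0 / 86164) × 360° = 28.81°.
At the equator that is 28.81° × (2π·6370/360) km/° = 28.81 × 111.2 = 3203 km.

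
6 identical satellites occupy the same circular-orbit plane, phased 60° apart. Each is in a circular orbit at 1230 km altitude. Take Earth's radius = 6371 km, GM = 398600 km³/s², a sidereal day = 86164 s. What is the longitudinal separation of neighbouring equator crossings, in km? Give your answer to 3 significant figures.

Semi-major axis a = 6371 + 1230 = 7601 km. Period T = 2π√(a³/μ) = 2π√(7601³/398600) = 6595.0 s = 109.92 min.
Single-satellite node shift = (6595.0/86164) × 360° = 27.55°.
With 6 satellites evenly phased, successive equator crossings are 27.55/6 = 4.592° apart.
That is 4.592 × 111.2 = 511 km at the equator.

511 km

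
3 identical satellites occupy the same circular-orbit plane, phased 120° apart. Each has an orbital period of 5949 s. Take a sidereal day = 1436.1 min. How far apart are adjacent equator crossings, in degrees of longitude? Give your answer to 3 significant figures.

Single-satellite node shift = (5949.0/86166) × 360° = 24.85°.
With 3 satellites evenly phased, successive equator crossings are 24.85/3 = 8.285° apart.

8.28°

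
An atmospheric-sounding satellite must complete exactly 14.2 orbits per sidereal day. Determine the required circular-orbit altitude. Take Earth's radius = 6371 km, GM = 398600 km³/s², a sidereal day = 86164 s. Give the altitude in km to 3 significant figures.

819 km

Required period T = 86164 / 14.2 = 6067.9 s.
From T = 2π√(a³/μ): a = (μ T²/4π²)^(1/3) = (398600 × 6067.9² / 4π²)^(1/3) = 7190 km.
Altitude h = a − R = 7190 − 6371 = 819 km.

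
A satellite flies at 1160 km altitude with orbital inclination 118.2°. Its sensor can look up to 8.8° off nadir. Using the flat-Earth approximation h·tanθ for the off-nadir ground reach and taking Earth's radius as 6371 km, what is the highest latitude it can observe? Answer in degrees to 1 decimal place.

63.4°

Retrograde orbit: the ground track reaches ±(180° − i) = ±(180 − 118.2) = ±61.8°.
Sensor half-swath on the ground ≈ 1160·tan(8.8°) = 180 km = 1.61° of latitude.
Maximum observable latitude ≈ 61.8 + 1.61 = 63.4°.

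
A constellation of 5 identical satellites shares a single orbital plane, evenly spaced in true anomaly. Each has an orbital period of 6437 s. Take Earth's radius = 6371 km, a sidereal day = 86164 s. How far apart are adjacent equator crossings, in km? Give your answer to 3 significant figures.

598 km

Single-satellite node shift = (6437.0/86164) × 360° = 26.89°.
With 5 satellites evenly phased, successive equator crossings are 26.89/5 = 5.379° apart.
That is 5.379 × 111.2 = 598 km at the equator.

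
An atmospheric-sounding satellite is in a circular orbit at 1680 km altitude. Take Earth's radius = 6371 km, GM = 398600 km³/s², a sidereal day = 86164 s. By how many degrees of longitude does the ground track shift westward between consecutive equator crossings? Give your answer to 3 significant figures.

Semi-major axis a = 6371 + 1680 = 8051 km. Period T = 2π√(a³/μ) = 2π√(8051³/398600) = 7189.3 s = 119.82 min.
During one orbit Earth rotates (7189.3 / 86164) × 360° = 30.04°.

30.0°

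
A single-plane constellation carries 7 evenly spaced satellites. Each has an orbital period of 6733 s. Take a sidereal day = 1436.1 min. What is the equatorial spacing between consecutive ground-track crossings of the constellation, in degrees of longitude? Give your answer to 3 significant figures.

Single-satellite node shift = (6733.0/86166) × 360° = 28.13°.
With 7 satellites evenly phased, successive equator crossings are 28.13/7 = 4.019° apart.

4.02°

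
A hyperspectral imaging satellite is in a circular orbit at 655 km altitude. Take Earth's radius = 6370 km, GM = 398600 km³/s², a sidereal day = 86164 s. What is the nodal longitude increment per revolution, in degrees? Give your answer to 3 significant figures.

Semi-major axis a = 6370 + 655 = 7025 km. Period T = 2π√(a³/μ) = 2π√(7025³/398600) = 5859.8 s = 97.66 min.
During one orbit Earth rotates (5859.8 / 86164) × 360° = 24.48°.

24.5°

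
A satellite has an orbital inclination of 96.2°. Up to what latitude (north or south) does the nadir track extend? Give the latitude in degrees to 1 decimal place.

Retrograde orbit: the ground track reaches ±(180° − i) = ±(180 − 96.2) = ±83.8°.

83.8°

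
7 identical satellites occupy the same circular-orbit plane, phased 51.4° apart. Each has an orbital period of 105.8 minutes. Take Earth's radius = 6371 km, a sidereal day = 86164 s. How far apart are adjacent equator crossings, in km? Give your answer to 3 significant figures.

421 km

T = 105.8 min = 6348.0 s.
Single-satellite node shift = (6348.0/86164) × 360° = 26.52°.
With 7 satellites evenly phased, successive equator crossings are 26.52/7 = 3.789° apart.
That is 3.789 × 111.2 = 421 km at the equator.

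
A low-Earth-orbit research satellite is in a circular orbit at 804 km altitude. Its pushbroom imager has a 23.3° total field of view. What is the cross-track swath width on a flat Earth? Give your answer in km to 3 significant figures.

Half-angle = 23.3°/2 = 11.65°.
Swath width ≈ 2h·tan(θ/2) = 2 × 804 × tan(11.65°) = 331.5 km.

332 km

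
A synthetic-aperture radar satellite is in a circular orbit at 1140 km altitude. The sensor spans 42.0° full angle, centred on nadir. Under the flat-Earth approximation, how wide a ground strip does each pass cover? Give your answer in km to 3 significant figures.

Half-angle = 42.0°/2 = 21°.
Swath width ≈ 2h·tan(θ/2) = 2 × 1140 × tan(21°) = 875.2 km.

875 km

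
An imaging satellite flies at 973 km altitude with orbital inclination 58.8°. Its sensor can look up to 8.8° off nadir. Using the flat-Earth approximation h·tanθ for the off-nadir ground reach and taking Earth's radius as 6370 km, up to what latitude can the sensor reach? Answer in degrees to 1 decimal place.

For a prograde orbit the ground track reaches latitude ±i = ±58.8°.
Sensor half-swath on the ground ≈ 973·tan(8.8°) = 151 km = 1.35° of latitude.
Maximum observable latitude ≈ 58.8 + 1.35 = 60.2°.

60.2°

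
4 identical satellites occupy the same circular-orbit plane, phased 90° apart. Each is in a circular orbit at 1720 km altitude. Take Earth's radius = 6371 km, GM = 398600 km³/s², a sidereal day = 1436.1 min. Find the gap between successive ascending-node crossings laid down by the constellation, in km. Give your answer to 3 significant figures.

841 km

Semi-major axis a = 6371 + 1720 = 8091 km. Period T = 2π√(a³/μ) = 2π√(8091³/398600) = 7242.9 s = 120.72 min.
Single-satellite node shift = (7242.9/86166) × 360° = 30.26°.
With 4 satellites evenly phased, successive equator crossings are 30.26/4 = 7.565° apart.
That is 7.565 × 111.2 = 841 km at the equator.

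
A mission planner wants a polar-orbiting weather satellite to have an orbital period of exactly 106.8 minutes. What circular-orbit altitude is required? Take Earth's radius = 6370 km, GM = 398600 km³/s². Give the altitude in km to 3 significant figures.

T = 106.8 min = 6408.0 s.
From T = 2π√(a³/μ): a = (μ T²/4π²)^(1/3) = (398600 × 6408.0² / 4π²)^(1/3) = 7457 km.
Altitude h = a − R = 7457 − 6370 = 1087 km.

1090 km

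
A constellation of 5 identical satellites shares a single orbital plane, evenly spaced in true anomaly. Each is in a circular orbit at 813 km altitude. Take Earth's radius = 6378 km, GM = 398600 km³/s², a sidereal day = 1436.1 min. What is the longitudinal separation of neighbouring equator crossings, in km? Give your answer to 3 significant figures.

564 km

Semi-major axis a = 6378 + 813 = 7191 km. Period T = 2π√(a³/μ) = 2π√(7191³/398600) = 6068.7 s = 101.14 min.
Single-satellite node shift = (6068.7/86166) × 360° = 25.35°.
With 5 satellites evenly phased, successive equator crossings are 25.35/5 = 5.071° apart.
That is 5.071 × 111.3 = 564 km at the equator.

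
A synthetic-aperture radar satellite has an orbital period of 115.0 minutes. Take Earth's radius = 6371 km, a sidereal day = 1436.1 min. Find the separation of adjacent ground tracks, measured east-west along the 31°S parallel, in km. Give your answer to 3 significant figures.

2750 km

T = 115.0 min = 6900.0 s.
Node shift per orbit = (6900.0/86166) × 360° = 28.83°.
Equatorial spacing = 28.83 × 111.2 km/° = 3206 km.
At 31° latitude, spacing = 3206 × cos(31°) = 2748 km.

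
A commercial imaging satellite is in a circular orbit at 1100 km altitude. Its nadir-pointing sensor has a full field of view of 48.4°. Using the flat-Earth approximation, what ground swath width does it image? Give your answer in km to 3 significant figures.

Half-angle = 48.4°/2 = 24.2°.
Swath width ≈ 2h·tan(θ/2) = 2 × 1100 × tan(24.2°) = 988.7 km.

989 km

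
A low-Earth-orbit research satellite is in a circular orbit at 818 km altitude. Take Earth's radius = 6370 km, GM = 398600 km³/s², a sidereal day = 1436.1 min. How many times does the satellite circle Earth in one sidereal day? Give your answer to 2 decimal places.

Semi-major axis a = 6370 + 818 = 7188 km. Period T = 2π√(a³/μ) = 2π√(7188³/398600) = 6064.9 s = 101.08 min.
Orbits per sidereal day = 86166 / 6064.9 = 14.207.

14.21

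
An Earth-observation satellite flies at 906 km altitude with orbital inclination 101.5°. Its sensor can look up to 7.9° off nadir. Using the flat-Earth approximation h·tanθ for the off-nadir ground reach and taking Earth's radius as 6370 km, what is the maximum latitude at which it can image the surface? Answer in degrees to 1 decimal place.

79.6°

Retrograde orbit: the ground track reaches ±(180° − i) = ±(180 − 101.5) = ±78.5°.
Sensor half-swath on the ground ≈ 906·tan(7.9°) = 126 km = 1.13° of latitude.
Maximum observable latitude ≈ 78.5 + 1.13 = 79.6°.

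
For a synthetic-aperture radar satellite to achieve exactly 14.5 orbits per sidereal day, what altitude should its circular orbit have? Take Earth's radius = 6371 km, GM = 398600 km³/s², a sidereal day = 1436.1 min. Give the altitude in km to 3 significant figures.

720 km

Required period T = 86166 / 14.5 = 5942.5 s.
From T = 2π√(a³/μ): a = (μ T²/4π²)^(1/3) = (398600 × 5942.5² / 4π²)^(1/3) = 7091 km.
Altitude h = a − R = 7091 − 6371 = 720 km.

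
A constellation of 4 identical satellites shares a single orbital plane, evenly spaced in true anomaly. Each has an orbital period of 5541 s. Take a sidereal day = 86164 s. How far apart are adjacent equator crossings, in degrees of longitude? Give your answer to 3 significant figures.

Single-satellite node shift = (5541.0/86164) × 360° = 23.15°.
With 4 satellites evenly phased, successive equator crossings are 23.15/4 = 5.788° apart.

5.79°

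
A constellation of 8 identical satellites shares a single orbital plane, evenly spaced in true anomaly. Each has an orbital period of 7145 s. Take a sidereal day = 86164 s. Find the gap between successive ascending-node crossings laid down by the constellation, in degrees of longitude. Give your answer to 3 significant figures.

3.73°

Single-satellite node shift = (7145.0/86164) × 360° = 29.85°.
With 8 satellites evenly phased, successive equator crossings are 29.85/8 = 3.732° apart.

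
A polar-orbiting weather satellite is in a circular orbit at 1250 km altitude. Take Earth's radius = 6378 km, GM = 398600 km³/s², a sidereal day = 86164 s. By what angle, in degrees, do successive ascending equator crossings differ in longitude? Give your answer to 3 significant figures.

Semi-major axis a = 6378 + 1250 = 7628 km. Period T = 2π√(a³/μ) = 2π√(7628³/398600) = 6630.2 s = 110.50 min.
During one orbit Earth rotates (6630.2 / 86164) × 360° = 27.70°.

27.7°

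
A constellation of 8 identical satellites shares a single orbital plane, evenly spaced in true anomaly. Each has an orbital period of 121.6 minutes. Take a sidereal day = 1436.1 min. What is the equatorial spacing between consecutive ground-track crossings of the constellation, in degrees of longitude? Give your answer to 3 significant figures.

3.81°

T = 121.6 min = 7296.0 s.
Single-satellite node shift = (7296.0/86166) × 360° = 30.48°.
With 8 satellites evenly phased, successive equator crossings are 30.48/8 = 3.810° apart.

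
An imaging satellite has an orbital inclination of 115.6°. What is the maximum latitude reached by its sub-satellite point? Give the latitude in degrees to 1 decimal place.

64.4°

Retrograde orbit: the ground track reaches ±(180° − i) = ±(180 − 115.6) = ±64.4°.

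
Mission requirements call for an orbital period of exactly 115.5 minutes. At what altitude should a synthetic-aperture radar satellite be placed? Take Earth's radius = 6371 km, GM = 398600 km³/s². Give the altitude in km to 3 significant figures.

1490 km

T = 115.5 min = 6930.0 s.
From T = 2π√(a³/μ): a = (μ T²/4π²)^(1/3) = (398600 × 6930.0² / 4π²)^(1/3) = 7856 km.
Altitude h = a − R = 7856 − 6371 = 1485 km.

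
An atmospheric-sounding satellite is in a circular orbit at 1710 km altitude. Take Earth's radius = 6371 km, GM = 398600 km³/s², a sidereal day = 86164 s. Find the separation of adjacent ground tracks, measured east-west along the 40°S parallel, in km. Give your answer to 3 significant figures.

2570 km

Semi-major axis a = 6371 + 1710 = 8081 km. Period T = 2π√(a³/μ) = 2π√(8081³/398600) = 7229.5 s = 120.49 min.
Node shift per orbit = (7229.5/86164) × 360° = 30.21°.
Equatorial spacing = 30.21 × 111.2 km/° = 3359 km.
At 40° latitude, spacing = 3359 × cos(40°) = 2573 km.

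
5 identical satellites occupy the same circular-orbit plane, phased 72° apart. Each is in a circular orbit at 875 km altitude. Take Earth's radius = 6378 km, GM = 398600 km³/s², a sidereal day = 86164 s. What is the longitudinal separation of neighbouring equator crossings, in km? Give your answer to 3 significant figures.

Semi-major axis a = 6378 + 875 = 7253 km. Period T = 2π√(a³/μ) = 2π√(7253³/398600) = 6147.3 s = 102.46 min.
Single-satellite node shift = (6147.3/86164) × 360° = 25.68°.
With 5 satellites evenly phased, successive equator crossings are 25.68/5 = 5.137° apart.
That is 5.137 × 111.3 = 572 km at the equator.

572 km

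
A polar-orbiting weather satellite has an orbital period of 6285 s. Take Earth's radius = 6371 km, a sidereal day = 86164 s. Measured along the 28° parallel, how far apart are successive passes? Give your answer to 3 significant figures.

Node shift per orbit = (6285.0/86164) × 360° = 26.26°.
Equatorial spacing = 26.26 × 111.2 km/° = 2920 km.
At 28° latitude, spacing = 2920 × cos(28°) = 2578 km.

2580 km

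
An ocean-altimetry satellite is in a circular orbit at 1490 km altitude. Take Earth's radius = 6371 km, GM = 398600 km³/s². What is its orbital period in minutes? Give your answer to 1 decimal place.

115.6 min

Semi-major axis a = 6371 + 1490 = 7861 km. Period T = 2π√(a³/μ) = 2π√(7861³/398600) = 6936.3 s = 115.61 min.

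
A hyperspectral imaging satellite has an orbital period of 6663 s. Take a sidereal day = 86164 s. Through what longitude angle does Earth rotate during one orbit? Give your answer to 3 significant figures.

27.8°

During one orbit Earth rotates (6663.0 / 86164) × 360° = 27.84°.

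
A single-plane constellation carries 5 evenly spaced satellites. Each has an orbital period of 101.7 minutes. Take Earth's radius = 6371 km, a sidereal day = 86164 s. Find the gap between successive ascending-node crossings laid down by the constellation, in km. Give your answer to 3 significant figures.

567 km

T = 101.7 min = 6102.0 s.
Single-satellite node shift = (6102.0/86164) × 360° = 25.49°.
With 5 satellites evenly phased, successive equator crossings are 25.49/5 = 5.099° apart.
That is 5.099 × 111.2 = 567 km at the equator.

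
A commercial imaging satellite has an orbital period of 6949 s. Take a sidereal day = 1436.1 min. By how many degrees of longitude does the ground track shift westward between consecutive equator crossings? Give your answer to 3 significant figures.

During one orbit Earth rotates (6949.0 / 86166) × 360° = 29.03°.

29.0°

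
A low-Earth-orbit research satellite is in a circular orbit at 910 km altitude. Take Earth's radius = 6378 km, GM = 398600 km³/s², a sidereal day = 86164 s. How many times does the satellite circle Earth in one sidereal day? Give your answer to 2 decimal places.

13.92

Semi-major axis a = 6378 + 910 = 7288 km. Period T = 2π√(a³/μ) = 2π√(7288³/398600) = 6191.9 s = 103.20 min.
Orbits per sidereal day = 86164 / 6191.9 = 13.916.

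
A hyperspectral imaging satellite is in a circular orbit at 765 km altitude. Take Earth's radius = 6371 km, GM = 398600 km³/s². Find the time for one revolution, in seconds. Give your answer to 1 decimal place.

Semi-major axis a = 6371 + 765 = 7136 km. Period T = 2π√(a³/μ) = 2π√(7136³/398600) = 5999.2 s = 99.99 min.

5999.2 seconds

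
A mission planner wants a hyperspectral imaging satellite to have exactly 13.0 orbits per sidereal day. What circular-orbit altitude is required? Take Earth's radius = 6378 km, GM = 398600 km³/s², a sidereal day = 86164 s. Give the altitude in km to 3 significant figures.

1250 km

Required period T = 86164 / 13.0 = 6628.0 s.
From T = 2π√(a³/μ): a = (μ T²/4π²)^(1/3) = (398600 × 6628.0² / 4π²)^(1/3) = 7626 km.
Altitude h = a − R = 7626 − 6378 = 1248 km.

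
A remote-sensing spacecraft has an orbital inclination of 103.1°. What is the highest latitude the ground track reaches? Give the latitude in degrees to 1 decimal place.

Retrograde orbit: the ground track reaches ±(180° − i) = ±(180 − 103.1) = ±76.9°.

76.9°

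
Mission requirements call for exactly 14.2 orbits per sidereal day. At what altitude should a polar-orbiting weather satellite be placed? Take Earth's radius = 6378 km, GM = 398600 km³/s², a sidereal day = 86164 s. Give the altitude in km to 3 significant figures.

Required period T = 86164 / 14.2 = 6067.9 s.
From T = 2π√(a³/μ): a = (μ T²/4π²)^(1/3) = (398600 × 6067.9² / 4π²)^(1/3) = 7190 km.
Altitude h = a − R = 7190 − 6378 = 812 km.

812 km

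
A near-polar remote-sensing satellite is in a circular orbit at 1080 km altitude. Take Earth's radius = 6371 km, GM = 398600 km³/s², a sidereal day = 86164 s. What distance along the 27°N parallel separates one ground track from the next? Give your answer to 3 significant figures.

Semi-major axis a = 6371 + 1080 = 7451 km. Period T = 2π√(a³/μ) = 2π√(7451³/398600) = 6400.8 s = 106.68 min.
Node shift per orbit = (6400.8/86164) × 360° = 26.74°.
Equatorial spacing = 26.74 × 111.2 km/° = 2974 km.
At 27° latitude, spacing = 2974 × cos(27°) = 2650 km.

2650 km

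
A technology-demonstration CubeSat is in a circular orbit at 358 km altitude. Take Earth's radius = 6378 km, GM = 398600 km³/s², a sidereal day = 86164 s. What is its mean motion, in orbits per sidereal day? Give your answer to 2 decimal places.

Semi-major axis a = 6378 + 358 = 6736 km. Period T = 2π√(a³/μ) = 2π√(6736³/398600) = 5501.9 s = 91.70 min.
Orbits per sidereal day = 86164 / 5501.9 = 15.661.

15.66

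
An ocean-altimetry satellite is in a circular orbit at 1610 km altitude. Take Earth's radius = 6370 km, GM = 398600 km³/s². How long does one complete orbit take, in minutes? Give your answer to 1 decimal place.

118.2 min

Semi-major axis a = 6370 + 1610 = 7980 km. Period T = 2π√(a³/μ) = 2π√(7980³/398600) = 7094.4 s = 118.24 min.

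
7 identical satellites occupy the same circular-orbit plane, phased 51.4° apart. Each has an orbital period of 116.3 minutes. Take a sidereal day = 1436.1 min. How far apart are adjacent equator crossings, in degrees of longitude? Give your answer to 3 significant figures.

T = 116.3 min = 6978.0 s.
Single-satellite node shift = (6978.0/86166) × 360° = 29.15°.
With 7 satellites evenly phased, successive equator crossings are 29.15/7 = 4.165° apart.

4.16°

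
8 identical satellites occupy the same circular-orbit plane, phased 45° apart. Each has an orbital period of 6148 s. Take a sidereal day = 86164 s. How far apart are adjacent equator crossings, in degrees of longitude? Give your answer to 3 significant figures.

Single-satellite node shift = (6148.0/86164) × 360° = 25.69°.
With 8 satellites evenly phased, successive equator crossings are 25.69/8 = 3.211° apart.

3.21°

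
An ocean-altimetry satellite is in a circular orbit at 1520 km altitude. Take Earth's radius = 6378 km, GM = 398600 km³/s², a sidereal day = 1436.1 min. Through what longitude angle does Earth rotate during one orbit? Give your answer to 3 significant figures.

Semi-major axis a = 6378 + 1520 = 7898 km. Period T = 2π√(a³/μ) = 2π√(7898³/398600) = 6985.3 s = 116.42 min.
During one orbit Earth rotates (6985.3 / 86166) × 360° = 29.18°.

29.2°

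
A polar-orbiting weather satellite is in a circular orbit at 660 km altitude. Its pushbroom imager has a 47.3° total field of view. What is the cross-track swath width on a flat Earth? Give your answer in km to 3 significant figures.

Half-angle = 47.3°/2 = 23.65°.
Swath width ≈ 2h·tan(θ/2) = 2 × 660 × tan(23.65°) = 578.1 km.

578 km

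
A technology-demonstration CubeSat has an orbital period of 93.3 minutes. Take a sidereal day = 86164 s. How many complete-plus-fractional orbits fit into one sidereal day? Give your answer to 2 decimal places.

T = 93.3 min = 5598.0 s.
Orbits per sidereal day = 86164 / 5598.0 = 15.392.

15.39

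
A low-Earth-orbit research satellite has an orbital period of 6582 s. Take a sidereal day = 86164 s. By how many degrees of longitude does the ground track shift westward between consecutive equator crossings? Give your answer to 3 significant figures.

During one orbit Earth rotates (6582.0 / 86164) × 360° = 27.50°.

27.5°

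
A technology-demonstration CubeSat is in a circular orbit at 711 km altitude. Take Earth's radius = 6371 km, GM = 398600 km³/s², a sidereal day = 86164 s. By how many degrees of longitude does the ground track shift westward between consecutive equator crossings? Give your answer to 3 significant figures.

Semi-major axis a = 6371 + 711 = 7082 km. Period T = 2π√(a³/μ) = 2π√(7082³/398600) = 5931.2 s = 98.85 min.
During one orbit Earth rotates (5931.2 / 86164) × 360° = 24.78°.

24.8°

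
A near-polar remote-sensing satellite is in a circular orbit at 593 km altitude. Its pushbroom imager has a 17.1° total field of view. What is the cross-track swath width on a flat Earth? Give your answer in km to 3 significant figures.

Half-angle = 17.1°/2 = 8.55°.
Swath width ≈ 2h·tan(θ/2) = 2 × 593 × tan(8.55°) = 178.3 km.

178 km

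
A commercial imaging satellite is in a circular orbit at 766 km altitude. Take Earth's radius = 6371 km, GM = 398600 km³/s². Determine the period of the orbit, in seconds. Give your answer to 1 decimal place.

6000.5 seconds

Semi-major axis a = 6371 + 766 = 7137 km. Period T = 2π√(a³/μ) = 2π√(7137³/398600) = 6000.5 s = 100.01 min.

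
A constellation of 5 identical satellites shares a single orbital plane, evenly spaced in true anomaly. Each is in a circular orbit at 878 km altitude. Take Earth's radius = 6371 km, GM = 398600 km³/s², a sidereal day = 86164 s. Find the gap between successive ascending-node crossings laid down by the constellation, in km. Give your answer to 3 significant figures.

Semi-major axis a = 6371 + 878 = 7249 km. Period T = 2π√(a³/μ) = 2π√(7249³/398600) = 6142.3 s = 102.37 min.
Single-satellite node shift = (6142.3/86164) × 360° = 25.66°.
With 5 satellites evenly phased, successive equator crossings are 25.66/5 = 5.133° apart.
That is 5.133 × 111.2 = 571 km at the equator.

571 km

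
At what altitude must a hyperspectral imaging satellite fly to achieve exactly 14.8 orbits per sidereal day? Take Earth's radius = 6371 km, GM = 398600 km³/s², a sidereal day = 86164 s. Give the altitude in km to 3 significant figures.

624 km

Required period T = 86164 / 14.8 = 5821.9 s.
From T = 2π√(a³/μ): a = (μ T²/4π²)^(1/3) = (398600 × 5821.9² / 4π²)^(1/3) = 6995 km.
Altitude h = a − R = 6995 − 6371 = 624 km.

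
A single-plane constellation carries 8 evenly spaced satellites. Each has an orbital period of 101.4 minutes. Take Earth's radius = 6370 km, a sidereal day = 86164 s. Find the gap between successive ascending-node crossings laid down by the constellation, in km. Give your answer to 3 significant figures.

353 km

T = 101.4 min = 6084.0 s.
Single-satellite node shift = (6084.0/86164) × 360° = 25.42°.
With 8 satellites evenly phased, successive equator crossings are 25.42/8 = 3.177° apart.
That is 3.177 × 111.2 = 353 km at the equator.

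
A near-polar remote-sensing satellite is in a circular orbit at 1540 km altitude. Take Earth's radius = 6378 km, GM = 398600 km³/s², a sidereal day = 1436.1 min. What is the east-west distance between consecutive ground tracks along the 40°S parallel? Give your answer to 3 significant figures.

Semi-major axis a = 6378 + 1540 = 7918 km. Period T = 2π√(a³/μ) = 2π√(7918³/398600) = 7011.9 s = 116.86 min.
Node shift per orbit = (7011.9/86166) × 360° = 29.30°.
Equatorial spacing = 29.30 × 111.3 km/° = 3261 km.
At 40° latitude, spacing = 3261 × cos(40°) = 2498 km.

2500 km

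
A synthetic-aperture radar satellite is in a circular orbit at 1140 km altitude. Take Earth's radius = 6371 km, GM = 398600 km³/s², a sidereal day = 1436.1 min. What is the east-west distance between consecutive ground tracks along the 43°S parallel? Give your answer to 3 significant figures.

Semi-major axis a = 6371 + 1140 = 7511 km. Period T = 2π√(a³/μ) = 2π√(7511³/398600) = 6478.3 s = 107.97 min.
Node shift per orbit = (6478.3/86166) × 360° = 27.07°.
Equatorial spacing = 27.07 × 111.2 km/° = 3010 km.
At 43° latitude, spacing = 3010 × cos(43°) = 2201 km.

2200 km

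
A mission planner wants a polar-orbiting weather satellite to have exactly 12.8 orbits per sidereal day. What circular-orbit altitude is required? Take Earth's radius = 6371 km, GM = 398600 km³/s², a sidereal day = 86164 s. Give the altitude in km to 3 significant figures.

Required period T = 86164 / 12.8 = 6731.6 s.
From T = 2π√(a³/μ): a = (μ T²/4π²)^(1/3) = (398600 × 6731.6² / 4π²)^(1/3) = 7706 km.
Altitude h = a − R = 7706 − 6371 = 1335 km.

1330 km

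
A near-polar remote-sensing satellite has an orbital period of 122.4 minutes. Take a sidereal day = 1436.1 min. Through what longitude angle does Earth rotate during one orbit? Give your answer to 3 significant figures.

30.7°

T = 122.4 min = 7344.0 s.
During one orbit Earth rotates (7344.0 / 86166) × 360° = 30.68°.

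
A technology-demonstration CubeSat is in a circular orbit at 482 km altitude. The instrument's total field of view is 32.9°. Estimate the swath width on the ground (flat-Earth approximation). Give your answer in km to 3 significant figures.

285 km

Half-angle = 32.9°/2 = 16.45°.
Swath width ≈ 2h·tan(θ/2) = 2 × 482 × tan(16.45°) = 284.6 km.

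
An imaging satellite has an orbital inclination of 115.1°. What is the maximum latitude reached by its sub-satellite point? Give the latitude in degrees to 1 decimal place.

64.9°

Retrograde orbit: the ground track reaches ±(180° − i) = ±(180 − 115.1) = ±64.9°.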